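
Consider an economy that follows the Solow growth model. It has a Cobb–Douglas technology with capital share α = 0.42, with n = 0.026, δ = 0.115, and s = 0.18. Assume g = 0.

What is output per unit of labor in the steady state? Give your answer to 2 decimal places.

Steady state requires s·f(k) = (n + δ)·k, i.e. s·k^α = (n + δ)·k.
Rearranging, k^(1−α) = s / (n + δ).
k^0.58 = 0.18 / (0.026 + 0.115) = 0.18 / 0.141 = 1.2766
k* = 1.2766^(1/0.58) ≈ 1.5235
y* = (k*)^α = 1.5235^0.42 ≈ 1.1934

y* ≈ 1.19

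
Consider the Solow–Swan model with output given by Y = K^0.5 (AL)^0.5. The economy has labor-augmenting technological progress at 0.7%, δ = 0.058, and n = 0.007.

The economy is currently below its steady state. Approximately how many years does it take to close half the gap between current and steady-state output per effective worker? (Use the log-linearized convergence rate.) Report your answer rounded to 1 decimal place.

about 19.3 years

Near the steady state the convergence rate is λ = (1 − α)(n + g + δ).
λ = (1 − 0.5) × 0.072 = 0.5 × 0.072 = 0.0360
Half-life = ln 2 / λ = 0.6931 / 0.0360 ≈ 19.25 years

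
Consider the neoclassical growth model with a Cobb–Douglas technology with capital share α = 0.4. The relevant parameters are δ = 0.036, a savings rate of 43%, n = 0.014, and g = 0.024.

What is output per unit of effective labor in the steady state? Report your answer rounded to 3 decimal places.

y* = 3.232

Steady state requires s·f(k) = (n + g + δ)·k, i.e. s·k^α = (n + g + δ)·k.
Rearranging, k^(1−α) = s / (n + g + δ).
k^0.6 = 0.43 / (0.014 + 0.024 + 0.036) = 0.43 / 0.074 = 5.8108
k* = 5.8108^(1/0.6) ≈ 18.7813
y* = (k*)^α = 18.7813^0.4 ≈ 3.2321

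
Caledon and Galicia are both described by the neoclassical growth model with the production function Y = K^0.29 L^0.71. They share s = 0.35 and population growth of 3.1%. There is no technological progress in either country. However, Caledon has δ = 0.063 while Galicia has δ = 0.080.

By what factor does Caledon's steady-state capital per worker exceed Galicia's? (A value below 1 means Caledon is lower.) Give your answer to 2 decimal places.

ratio ≈ 1.26

Steady-state k* = [s/(n + δ)]^(1/(1−α)), so the ratio is [ (s_C/(n + δ)_C) / (s_G/(n + δ)_G) ]^1.4085.
s_C/(n + δ)_C = 0.35/0.094 = 3.7234; s_G/(n + δ)_G = 0.35/0.111 = 3.1532.
Ratio = (3.7234/3.1532)^1.4085 = 1.1808^1.4085 ≈ 1.2637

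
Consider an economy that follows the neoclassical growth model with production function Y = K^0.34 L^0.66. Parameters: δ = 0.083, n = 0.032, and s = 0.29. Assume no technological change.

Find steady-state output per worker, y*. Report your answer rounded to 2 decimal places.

In steady state, investment equals break-even investment: s·k^α = (n + δ)·k.
Dividing both sides by k: k^(1−α) = s / (n + δ).
k^0.66 = 0.29 / (0.032 + 0.083) = 0.29 / 0.115 = 2.5217
k* = 2.5217^(1/0.66) ≈ 4.0609
y* = (k*)^α = 4.0609^0.34 ≈ 1.6104

y* ≈ 1.61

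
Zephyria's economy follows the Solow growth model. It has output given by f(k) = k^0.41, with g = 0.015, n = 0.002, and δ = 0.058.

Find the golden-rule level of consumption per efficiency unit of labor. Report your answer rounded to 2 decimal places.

At the golden rule, f'(k) = n + g + δ, so α·k^(α−1) = n + g + δ and k_gold = (α/(n + g + δ))^(1/(1−α)).
k_gold = (0.41/0.075)^(1/0.59) = 5.4667^1.6949 ≈ 17.7980
c_gold = f(k_gold) − (n + g + δ)·k_gold = 3.2558 − 0.075×17.7980 ≈ 1.9210

c_gold ≈ 1.92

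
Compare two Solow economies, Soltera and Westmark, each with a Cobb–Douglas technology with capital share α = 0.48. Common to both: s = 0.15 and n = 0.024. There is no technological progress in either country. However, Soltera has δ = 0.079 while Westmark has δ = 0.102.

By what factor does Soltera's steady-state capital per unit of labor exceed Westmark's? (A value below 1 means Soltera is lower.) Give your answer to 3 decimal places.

Steady-state k* = [s/(n + δ)]^(1/(1−α)), so the ratio is [ (s_S/(n + δ)_S) / (s_W/(n + δ)_W) ]^1.9231.
s_S/(n + δ)_S = 0.15/0.103 = 1.4563; s_W/(n + δ)_W = 0.15/0.126 = 1.1905.
Ratio = (1.4563/1.1905)^1.9231 = 1.2233^1.9231 ≈ 1.4734

k*_S / k*_W ≈ 1.473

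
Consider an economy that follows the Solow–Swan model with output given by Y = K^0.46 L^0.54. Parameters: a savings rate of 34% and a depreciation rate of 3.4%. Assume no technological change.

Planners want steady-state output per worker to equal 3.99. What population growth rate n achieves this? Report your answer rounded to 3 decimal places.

At the steady state, Δk = 0, so s·k^α = (n + δ)·k.
Since y* = [s/(n + δ)]^(α/(1−α)), we have s/(n + δ) = (y*)^((1−α)/α) = 3.99^1.1739 = 5.0755.
Therefore n + δ = s / 5.0755 = 0.34 / 5.0755 = 0.0670, so n = 0.0670 − 0.034 = 0.0330.

n ≈ 0.033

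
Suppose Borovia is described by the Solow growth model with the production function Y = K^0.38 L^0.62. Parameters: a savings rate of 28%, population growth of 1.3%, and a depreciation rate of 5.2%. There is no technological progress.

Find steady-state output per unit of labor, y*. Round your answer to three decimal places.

y* = 2.448

At the steady state, Δk = 0, so s·k^α = (n + δ)·k.
Rearranging, k^(1−α) = s / (n + δ).
k^0.62 = 0.28 / (0.013 + 0.052) = 0.28 / 0.065 = 4.3077
k* = 4.3077^(1/0.62) ≈ 10.5433
y* = (k*)^α = 10.5433^0.38 ≈ 2.4475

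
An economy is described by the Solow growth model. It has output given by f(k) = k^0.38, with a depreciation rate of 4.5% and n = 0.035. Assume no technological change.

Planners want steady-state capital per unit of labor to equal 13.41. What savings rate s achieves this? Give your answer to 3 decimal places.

Steady state requires s·f(k) = (n + δ)·k, i.e. s·k^α = (n + δ)·k.
So s / (n + δ) = (k*)^(1−α) = 13.41^0.62 = 5.0004.
Therefore s = 5.0004 × (n + δ) = 5.0004 × 0.080 = 0.4000.

s ≈ 0.400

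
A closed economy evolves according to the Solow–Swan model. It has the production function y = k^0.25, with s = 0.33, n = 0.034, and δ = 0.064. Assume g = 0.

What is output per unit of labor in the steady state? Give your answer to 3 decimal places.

Steady state requires s·f(k) = (n + δ)·k, i.e. s·k^α = (n + δ)·k.
Rearranging, k^(1−α) = s / (n + δ).
k^0.75 = 0.33 / (0.034 + 0.064) = 0.33 / 0.098 = 3.3673
k* = 3.3673^(1/0.75) ≈ 5.0471
y* = (k*)^α = 5.0471^0.25 ≈ 1.4989

y* = 1.499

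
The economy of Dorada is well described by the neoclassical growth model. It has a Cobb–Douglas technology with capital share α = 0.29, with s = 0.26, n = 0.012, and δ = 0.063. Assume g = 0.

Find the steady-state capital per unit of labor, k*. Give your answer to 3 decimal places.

k* = 5.760

In steady state, investment equals break-even investment: s·k^α = (n + δ)·k.
Rearranging, k^(1−α) = s / (n + δ).
k^0.71 = 0.26 / (0.012 + 0.063) = 0.26 / 0.075 = 3.4667
k* = 3.4667^(1/0.71) ≈ 5.7603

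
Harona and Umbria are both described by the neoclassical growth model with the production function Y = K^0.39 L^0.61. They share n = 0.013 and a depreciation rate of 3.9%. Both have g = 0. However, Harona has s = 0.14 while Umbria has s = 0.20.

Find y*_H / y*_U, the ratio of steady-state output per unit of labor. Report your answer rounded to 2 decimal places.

Steady-state y* = [s/(n + δ)]^(α/(1−α)), so the ratio is [ (s_H/(n + δ)_H) / (s_U/(n + δ)_U) ]^0.6393.
s_H/(n + δ)_H = 0.14/0.052 = 2.6923; s_U/(n + δ)_U = 0.20/0.052 = 3.8462.
Ratio = (2.6923/3.8462)^0.6393 = 0.7000^0.6393 ≈ 0.7961

y*_H / y*_U ≈ 0.80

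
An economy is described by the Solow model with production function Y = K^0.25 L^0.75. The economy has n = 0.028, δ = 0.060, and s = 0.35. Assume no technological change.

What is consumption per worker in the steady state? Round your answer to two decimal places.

In steady state, investment equals break-even investment: s·k^α = (n + δ)·k.
Rearranging, k^(1−α) = s / (n + δ).
k^0.75 = 0.35 / (0.028 + 0.060) = 0.35 / 0.088 = 3.9773
k* = 3.9773^(1/0.75) ≈ 6.3016
y* = (k*)^α = 6.3016^0.25 ≈ 1.5844
c* = (1 − s)·y* = (1 − 0.35) × 1.5844 ≈ 1.0299

c* ≈ 1.03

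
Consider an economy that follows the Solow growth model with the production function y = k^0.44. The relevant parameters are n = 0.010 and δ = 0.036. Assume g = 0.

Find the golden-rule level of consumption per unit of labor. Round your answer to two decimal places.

At the golden rule, f'(k) = n + δ, so α·k^(α−1) = n + δ and k_gold = (α/(n + δ))^(1/(1−α)).
k_gold = (0.44/0.046)^(1/0.56) = 9.5652^1.7857 ≈ 56.3930
c_gold = f(k_gold) − (n + δ)·k_gold = 5.8958 − 0.046×56.3930 ≈ 3.3017

c_gold ≈ 3.30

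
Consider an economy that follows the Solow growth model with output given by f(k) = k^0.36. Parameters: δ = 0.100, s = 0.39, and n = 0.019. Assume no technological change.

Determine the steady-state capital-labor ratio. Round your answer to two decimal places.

At the steady state, Δk = 0, so s·k^α = (n + δ)·k.
Rearranging, k^(1−α) = s / (n + δ).
k^0.64 = 0.39 / (0.019 + 0.100) = 0.39 / 0.119 = 3.2773
k* = 3.2773^(1/0.64) ≈ 6.3899

k* ≈ 6.39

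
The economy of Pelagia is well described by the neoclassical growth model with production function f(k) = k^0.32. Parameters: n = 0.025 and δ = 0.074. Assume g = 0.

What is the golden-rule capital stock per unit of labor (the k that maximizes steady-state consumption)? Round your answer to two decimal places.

The golden rule sets f'(k) = n + δ, i.e. α·k^(α−1) = n + δ.
So k^(1−α) = α / (n + δ) = 0.32 / 0.099 = 3.2323.
k_gold = 3.2323^(1/0.68) ≈ 5.6141

k_gold ≈ 5.61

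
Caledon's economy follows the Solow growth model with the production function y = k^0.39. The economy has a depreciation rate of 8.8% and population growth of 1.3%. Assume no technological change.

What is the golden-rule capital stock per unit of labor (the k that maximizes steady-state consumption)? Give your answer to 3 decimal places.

k_gold ≈ 9.160

The golden rule sets f'(k) = n + δ, i.e. α·k^(α−1) = n + δ.
So k^(1−α) = α / (n + δ) = 0.39 / 0.101 = 3.8614.
k_gold = 3.8614^(1/0.61) ≈ 9.1596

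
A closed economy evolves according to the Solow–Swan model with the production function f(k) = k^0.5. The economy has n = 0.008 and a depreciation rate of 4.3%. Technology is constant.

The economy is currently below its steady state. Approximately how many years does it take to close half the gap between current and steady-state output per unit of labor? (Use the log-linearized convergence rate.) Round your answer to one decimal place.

t_½ ≈ 27.2 years

Near the steady state the convergence rate is λ = (1 − α)(n + δ).
λ = (1 − 0.5) × 0.051 = 0.5 × 0.051 = 0.0255
Half-life = ln 2 / λ = 0.6931 / 0.0255 ≈ 27.18 years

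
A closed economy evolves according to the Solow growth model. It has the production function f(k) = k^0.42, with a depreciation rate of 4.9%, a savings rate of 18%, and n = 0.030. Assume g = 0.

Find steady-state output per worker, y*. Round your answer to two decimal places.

y* = 1.82

In steady state, investment equals break-even investment: s·k^α = (n + δ)·k.
Rearranging, k^(1−α) = s / (n + δ).
k^0.58 = 0.18 / (0.030 + 0.049) = 0.18 / 0.079 = 2.2785
k* = 2.2785^(1/0.58) ≈ 4.1365
y* = (k*)^α = 4.1365^0.42 ≈ 1.8155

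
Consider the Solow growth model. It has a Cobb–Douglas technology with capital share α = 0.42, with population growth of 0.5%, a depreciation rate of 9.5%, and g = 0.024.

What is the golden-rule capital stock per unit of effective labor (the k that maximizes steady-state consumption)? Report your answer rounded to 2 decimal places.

The golden rule sets f'(k) = n + g + δ, i.e. α·k^(α−1) = n + g + δ.
So k^(1−α) = α / (n + g + δ) = 0.42 / 0.124 = 3.3871.
k_gold = 3.3871^(1/0.58) ≈ 8.1940

k_gold ≈ 8.19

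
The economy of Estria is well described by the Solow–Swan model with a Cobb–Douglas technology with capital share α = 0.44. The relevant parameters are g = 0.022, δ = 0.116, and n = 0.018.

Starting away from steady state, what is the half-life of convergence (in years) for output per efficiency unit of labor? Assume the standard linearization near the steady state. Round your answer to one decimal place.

Near the steady state the convergence rate is λ = (1 − α)(n + g + δ).
λ = (1 − 0.44) × 0.156 = 0.56 × 0.156 = 0.08736
Half-life = ln 2 / λ = 0.6931 / 0.08736 ≈ 7.93 years

half-life ≈ 7.9 years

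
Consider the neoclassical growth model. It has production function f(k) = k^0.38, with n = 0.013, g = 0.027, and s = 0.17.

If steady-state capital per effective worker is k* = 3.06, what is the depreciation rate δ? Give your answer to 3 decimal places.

At the steady state, Δk = 0, so s·k^α = (n + g + δ)·k.
So s / (n + g + δ) = (k*)^(1−α) = 3.06^0.62 = 2.0005.
Therefore n + g + δ = s / 2.0005 = 0.17 / 2.0005 = 0.0850, so δ = 0.0850 − 0.040 = 0.0450.

δ ≈ 0.045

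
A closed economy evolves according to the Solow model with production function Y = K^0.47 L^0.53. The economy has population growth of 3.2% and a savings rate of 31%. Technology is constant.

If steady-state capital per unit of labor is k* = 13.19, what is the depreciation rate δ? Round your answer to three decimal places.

Steady state requires s·f(k) = (n + δ)·k, i.e. s·k^α = (n + δ)·k.
So s / (n + δ) = (k*)^(1−α) = 13.19^0.53 = 3.9240.
Therefore n + δ = s / 3.9240 = 0.31 / 3.9240 = 0.0790, so δ = 0.0790 − 0.032 = 0.0470.

δ ≈ 0.047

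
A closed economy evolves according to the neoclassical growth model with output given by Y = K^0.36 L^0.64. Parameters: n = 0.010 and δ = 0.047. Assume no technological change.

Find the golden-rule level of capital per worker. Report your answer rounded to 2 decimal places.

The golden rule sets f'(k) = n + δ, i.e. α·k^(α−1) = n + δ.
So k^(1−α) = α / (n + δ) = 0.36 / 0.057 = 6.3158.
k_gold = 6.3158^(1/0.64) ≈ 17.8102

k_gold ≈ 17.81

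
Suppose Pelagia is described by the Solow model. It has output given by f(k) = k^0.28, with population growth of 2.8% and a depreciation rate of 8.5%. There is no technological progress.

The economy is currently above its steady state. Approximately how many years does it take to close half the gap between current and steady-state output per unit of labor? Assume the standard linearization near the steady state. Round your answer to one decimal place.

half-life ≈ 8.5 years

Near the steady state the convergence rate is λ = (1 − α)(n + δ).
λ = (1 − 0.28) × 0.113 = 0.72 × 0.113 = 0.08136
Half-life = ln 2 / λ = 0.6931 / 0.08136 ≈ 8.52 years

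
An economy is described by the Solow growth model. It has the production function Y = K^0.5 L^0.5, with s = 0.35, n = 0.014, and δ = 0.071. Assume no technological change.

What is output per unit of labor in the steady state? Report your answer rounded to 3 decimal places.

At the steady state, Δk = 0, so s·k^α = (n + δ)·k.
Dividing both sides by k: k^(1−α) = s / (n + δ).
k^0.5 = 0.35 / (0.014 + 0.071) = 0.35 / 0.085 = 4.1176
k* = 4.1176^(1/0.5) ≈ 16.9546
y* = (k*)^α = 16.9546^0.5 ≈ 4.1176

y* = 4.118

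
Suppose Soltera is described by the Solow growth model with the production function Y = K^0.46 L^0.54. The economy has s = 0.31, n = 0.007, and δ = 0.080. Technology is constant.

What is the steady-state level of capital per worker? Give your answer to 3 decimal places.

k* = 10.518

In steady state, investment equals break-even investment: s·k^α = (n + δ)·k.
Dividing both sides by k: k^(1−α) = s / (n + δ).
k^0.54 = 0.31 / (0.007 + 0.080) = 0.31 / 0.087 = 3.5632
k* = 3.5632^(1/0.54) ≈ 10.5178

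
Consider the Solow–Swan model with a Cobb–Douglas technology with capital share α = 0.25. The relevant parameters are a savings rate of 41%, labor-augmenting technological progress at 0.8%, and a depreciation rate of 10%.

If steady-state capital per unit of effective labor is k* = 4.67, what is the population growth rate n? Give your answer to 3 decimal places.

n ≈ 0.021

Steady state requires s·f(k) = (n + g + δ)·k, i.e. s·k^α = (n + g + δ)·k.
So s / (n + g + δ) = (k*)^(1−α) = 4.67^0.75 = 3.1768.
Therefore n + g + δ = s / 3.1768 = 0.41 / 3.1768 = 0.1291, so n = 0.1291 − 0.108 = 0.0211.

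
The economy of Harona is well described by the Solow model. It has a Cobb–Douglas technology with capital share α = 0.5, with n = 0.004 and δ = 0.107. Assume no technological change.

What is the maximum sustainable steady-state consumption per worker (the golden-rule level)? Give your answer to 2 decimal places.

c_gold ≈ 2.25

At the golden rule, f'(k) = n + δ, so α·k^(α−1) = n + δ and k_gold = (α/(n + δ))^(1/(1−α)).
k_gold = (0.5/0.111)^(1/0.5) = 4.5045^2 ≈ 20.2905
c_gold = f(k_gold) − (n + δ)·k_gold = 4.5045 − 0.111×20.2905 ≈ 2.2523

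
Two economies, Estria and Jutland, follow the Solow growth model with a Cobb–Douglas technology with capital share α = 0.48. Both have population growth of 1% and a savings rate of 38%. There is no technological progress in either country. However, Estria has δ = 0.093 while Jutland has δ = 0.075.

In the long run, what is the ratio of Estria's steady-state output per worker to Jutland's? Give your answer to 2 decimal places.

Steady-state y* = [s/(n + δ)]^(α/(1−α)), so the ratio is [ (s_E/(n + δ)_E) / (s_J/(n + δ)_J) ]^0.9231.
s_E/(n + δ)_E = 0.38/0.103 = 3.6893; s_J/(n + δ)_J = 0.38/0.085 = 4.4706.
Ratio = (3.6893/4.4706)^0.9231 = 0.8252^0.9231 ≈ 0.8375

ratio ≈ 0.84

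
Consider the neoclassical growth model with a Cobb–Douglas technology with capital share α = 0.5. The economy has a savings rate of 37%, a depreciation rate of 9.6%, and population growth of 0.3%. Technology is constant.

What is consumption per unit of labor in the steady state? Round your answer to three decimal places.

At the steady state, Δk = 0, so s·k^α = (n + δ)·k.
Dividing both sides by k: k^(1−α) = s / (n + δ).
k^0.5 = 0.37 / (0.003 + 0.096) = 0.37 / 0.099 = 3.7374
k* = 3.7374^(1/0.5) ≈ 13.9682
y* = (k*)^α = 13.9682^0.5 ≈ 3.7374
c* = (1 − s)·y* = (1 − 0.37) × 3.7374 ≈ 2.3546

c* ≈ 2.355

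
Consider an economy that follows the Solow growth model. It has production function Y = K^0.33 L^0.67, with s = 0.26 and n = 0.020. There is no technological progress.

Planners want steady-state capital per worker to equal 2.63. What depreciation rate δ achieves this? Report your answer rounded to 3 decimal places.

δ ≈ 0.116

At the steady state, Δk = 0, so s·k^α = (n + δ)·k.
So s / (n + δ) = (k*)^(1−α) = 2.63^0.67 = 1.9115.
Therefore n + δ = s / 1.9115 = 0.26 / 1.9115 = 0.1360, so δ = 0.1360 − 0.020 = 0.1160.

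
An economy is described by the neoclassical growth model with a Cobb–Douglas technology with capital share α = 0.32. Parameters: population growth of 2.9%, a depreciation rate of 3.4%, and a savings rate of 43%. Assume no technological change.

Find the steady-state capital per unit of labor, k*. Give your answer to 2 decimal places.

k* = 16.85

At the steady state, Δk = 0, so s·k^α = (n + δ)·k.
Dividing both sides by k: k^(1−α) = s / (n + δ).
k^0.68 = 0.43 / (0.029 + 0.034) = 0.43 / 0.063 = 6.8254
k* = 6.8254^(1/0.68) ≈ 16.8523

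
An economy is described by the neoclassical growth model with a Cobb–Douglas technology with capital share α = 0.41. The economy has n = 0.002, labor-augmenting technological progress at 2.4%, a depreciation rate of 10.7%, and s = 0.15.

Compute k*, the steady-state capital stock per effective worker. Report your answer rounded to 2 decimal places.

k* = 1.23

At the steady state, Δk = 0, so s·k^α = (n + g + δ)·k.
Rearranging, k^(1−α) = s / (n + g + δ).
k^0.59 = 0.15 / (0.002 + 0.024 + 0.107) = 0.15 / 0.133 = 1.1278
k* = 1.1278^(1/0.59) ≈ 1.2261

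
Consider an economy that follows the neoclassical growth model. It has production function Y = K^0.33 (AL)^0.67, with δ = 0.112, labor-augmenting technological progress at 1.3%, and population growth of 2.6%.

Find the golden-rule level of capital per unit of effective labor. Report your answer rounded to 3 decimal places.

k_gold ≈ 3.212

The golden rule sets f'(k) = n + g + δ, i.e. α·k^(α−1) = n + g + δ.
So k^(1−α) = α / (n + g + δ) = 0.33 / 0.151 = 2.1854.
k_gold = 2.1854^(1/0.67) ≈ 3.2119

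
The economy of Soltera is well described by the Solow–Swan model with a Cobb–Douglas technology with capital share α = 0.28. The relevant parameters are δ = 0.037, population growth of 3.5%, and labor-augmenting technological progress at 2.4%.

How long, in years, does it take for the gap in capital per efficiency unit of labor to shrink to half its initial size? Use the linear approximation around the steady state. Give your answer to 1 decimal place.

Near the steady state the convergence rate is λ = (1 − α)(n + g + δ).
λ = (1 − 0.28) × 0.096 = 0.72 × 0.096 = 0.06912
Half-life = ln 2 / λ = 0.6931 / 0.06912 ≈ 10.03 years

about 10.0 years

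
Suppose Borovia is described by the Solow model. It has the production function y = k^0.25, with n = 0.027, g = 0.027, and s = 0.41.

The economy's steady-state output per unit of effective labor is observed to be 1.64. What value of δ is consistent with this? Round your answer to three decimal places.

At the steady state, Δk = 0, so s·k^α = (n + g + δ)·k.
Since y* = [s/(n + g + δ)]^(α/(1−α)), we have s/(n + g + δ) = (y*)^((1−α)/α) = 1.64^3 = 4.4109.
Therefore n + g + δ = s / 4.4109 = 0.41 / 4.4109 = 0.0930, so δ = 0.0930 − 0.054 = 0.0390.

δ ≈ 0.039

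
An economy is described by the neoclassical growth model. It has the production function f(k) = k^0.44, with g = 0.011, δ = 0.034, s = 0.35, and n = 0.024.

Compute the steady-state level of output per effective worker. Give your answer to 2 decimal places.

In steady state, investment equals break-even investment: s·k^α = (n + g + δ)·k.
Dividing both sides by k: k^(1−α) = s / (n + g + δ).
k^0.56 = 0.35 / (0.024 + 0.011 + 0.034) = 0.35 / 0.069 = 5.0725
k* = 5.0725^(1/0.56) ≈ 18.1688
y* = (k*)^α = 18.1688^0.44 ≈ 3.5818

y* = 3.58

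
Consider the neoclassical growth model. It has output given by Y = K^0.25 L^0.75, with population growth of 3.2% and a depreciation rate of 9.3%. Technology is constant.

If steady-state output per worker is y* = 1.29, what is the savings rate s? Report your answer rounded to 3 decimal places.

s ≈ 0.268

At the steady state, Δk = 0, so s·k^α = (n + δ)·k.
Since y* = [s/(n + δ)]^(α/(1−α)), we have s/(n + δ) = (y*)^((1−α)/α) = 1.29^3 = 2.1467.
Therefore s = 2.1467 × (n + δ) = 2.1467 × 0.125 = 0.2683.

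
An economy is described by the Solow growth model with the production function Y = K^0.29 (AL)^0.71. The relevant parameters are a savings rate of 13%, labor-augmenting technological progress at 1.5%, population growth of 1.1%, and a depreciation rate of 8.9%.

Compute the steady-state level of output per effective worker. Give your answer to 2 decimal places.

Steady state requires s·f(k) = (n + g + δ)·k, i.e. s·k^α = (n + g + δ)·k.
Dividing both sides by k: k^(1−α) = s / (n + g + δ).
k^0.71 = 0.13 / (0.011 + 0.015 + 0.089) = 0.13 / 0.115 = 1.1304
k* = 1.1304^(1/0.71) ≈ 1.1884
y* = (k*)^α = 1.1884^0.29 ≈ 1.0513

y* = 1.05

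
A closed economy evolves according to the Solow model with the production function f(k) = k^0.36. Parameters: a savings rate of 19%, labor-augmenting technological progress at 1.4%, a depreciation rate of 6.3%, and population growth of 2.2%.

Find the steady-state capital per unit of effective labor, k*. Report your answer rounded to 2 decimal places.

In steady state, investment equals break-even investment: s·k^α = (n + g + δ)·k.
Rearranging, k^(1−α) = s / (n + g + δ).
k^0.64 = 0.19 / (0.022 + 0.014 + 0.063) = 0.19 / 0.099 = 1.9192
k* = 1.9192^(1/0.64) ≈ 2.7693

k* ≈ 2.77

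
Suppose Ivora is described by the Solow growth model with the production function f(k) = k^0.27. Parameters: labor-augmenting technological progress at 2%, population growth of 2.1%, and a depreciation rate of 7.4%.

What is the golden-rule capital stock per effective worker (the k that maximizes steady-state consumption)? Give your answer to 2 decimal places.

k_gold ≈ 3.22

The golden rule sets f'(k) = n + g + δ, i.e. α·k^(α−1) = n + g + δ.
So k^(1−α) = α / (n + g + δ) = 0.27 / 0.115 = 2.3478.
k_gold = 2.3478^(1/0.73) ≈ 3.2193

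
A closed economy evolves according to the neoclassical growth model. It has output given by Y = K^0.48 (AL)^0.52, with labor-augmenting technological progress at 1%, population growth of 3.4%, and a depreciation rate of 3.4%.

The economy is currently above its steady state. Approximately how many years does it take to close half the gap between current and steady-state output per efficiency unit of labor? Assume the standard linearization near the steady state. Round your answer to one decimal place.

Near the steady state the convergence rate is λ = (1 − α)(n + g + δ).
λ = (1 − 0.48) × 0.078 = 0.52 × 0.078 = 0.04056
Half-life = ln 2 / λ = 0.6931 / 0.04056 ≈ 17.09 years

t_½ ≈ 17.1 years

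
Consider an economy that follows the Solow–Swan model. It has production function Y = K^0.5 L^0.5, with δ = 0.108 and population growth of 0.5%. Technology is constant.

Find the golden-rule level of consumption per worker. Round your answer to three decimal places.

c_gold ≈ 2.212

At the golden rule, f'(k) = n + δ, so α·k^(α−1) = n + δ and k_gold = (α/(n + δ))^(1/(1−α)).
k_gold = (0.5/0.113)^(1/0.5) = 4.4248^2 ≈ 19.5789
c_gold = f(k_gold) − (n + δ)·k_gold = 4.4248 − 0.113×19.5789 ≈ 2.2124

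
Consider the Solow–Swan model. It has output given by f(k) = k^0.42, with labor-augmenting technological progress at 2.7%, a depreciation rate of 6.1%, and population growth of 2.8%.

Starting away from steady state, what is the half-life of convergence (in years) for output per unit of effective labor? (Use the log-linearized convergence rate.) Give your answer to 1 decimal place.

Near the steady state the convergence rate is λ = (1 − α)(n + g + δ).
λ = (1 − 0.42) × 0.116 = 0.58 × 0.116 = 0.06728
Half-life = ln 2 / λ = 0.6931 / 0.06728 ≈ 10.30 years

t_½ ≈ 10.3 years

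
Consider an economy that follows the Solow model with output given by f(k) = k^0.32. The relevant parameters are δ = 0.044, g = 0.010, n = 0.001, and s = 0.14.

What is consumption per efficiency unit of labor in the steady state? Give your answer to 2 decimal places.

c* ≈ 1.33

At the steady state, Δk = 0, so s·k^α = (n + g + δ)·k.
Dividing both sides by k: k^(1−α) = s / (n + g + δ).
k^0.68 = 0.14 / (0.001 + 0.010 + 0.044) = 0.14 / 0.055 = 2.5455
k* = 2.5455^(1/0.68) ≈ 3.9512
y* = (k*)^α = 3.9512^0.32 ≈ 1.5522
c* = (1 − s)·y* = (1 − 0.14) × 1.5522 ≈ 1.3349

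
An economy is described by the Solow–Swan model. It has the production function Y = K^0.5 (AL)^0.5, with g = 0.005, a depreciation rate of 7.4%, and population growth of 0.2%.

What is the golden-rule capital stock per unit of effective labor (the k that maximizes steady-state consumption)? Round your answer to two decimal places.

The golden rule sets f'(k) = n + g + δ, i.e. α·k^(α−1) = n + g + δ.
So k^(1−α) = α / (n + g + δ) = 0.5 / 0.081 = 6.1728.
k_gold = 6.1728^(1/0.5) ≈ 38.1035

k_gold ≈ 38.10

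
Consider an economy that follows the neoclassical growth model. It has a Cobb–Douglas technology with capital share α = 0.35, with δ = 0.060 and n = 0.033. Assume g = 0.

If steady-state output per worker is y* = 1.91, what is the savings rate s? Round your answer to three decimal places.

In steady state, investment equals break-even investment: s·k^α = (n + δ)·k.
Since y* = [s/(n + δ)]^(α/(1−α)), we have s/(n + δ) = (y*)^((1−α)/α) = 1.91^1.8571 = 3.3259.
Therefore s = 3.3259 × (n + δ) = 3.3259 × 0.093 = 0.3093.

s ≈ 0.309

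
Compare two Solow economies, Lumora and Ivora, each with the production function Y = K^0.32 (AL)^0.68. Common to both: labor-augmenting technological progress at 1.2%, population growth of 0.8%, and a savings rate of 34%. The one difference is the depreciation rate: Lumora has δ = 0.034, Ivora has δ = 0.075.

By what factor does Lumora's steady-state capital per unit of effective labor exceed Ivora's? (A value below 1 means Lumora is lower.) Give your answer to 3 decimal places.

k*_L / k*_I ≈ 2.295

Steady-state k* = [s/(n + g + δ)]^(1/(1−α)), so the ratio is [ (s_L/(n + g + δ)_L) / (s_I/(n + g + δ)_I) ]^1.4706.
s_L/(n + g + δ)_L = 0.34/0.054 = 6.2963; s_I/(n + g + δ)_I = 0.34/0.095 = 3.5789.
Ratio = (6.2963/3.5789)^1.4706 = 1.7593^1.4706 ≈ 2.2951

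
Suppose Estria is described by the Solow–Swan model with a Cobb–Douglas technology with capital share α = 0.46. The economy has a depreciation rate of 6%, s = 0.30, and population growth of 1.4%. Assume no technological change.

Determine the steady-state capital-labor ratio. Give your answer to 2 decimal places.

In steady state, investment equals break-even investment: s·k^α = (n + δ)·k.
Dividing both sides by k: k^(1−α) = s / (n + δ).
k^0.54 = 0.30 / (0.014 + 0.060) = 0.30 / 0.074 = 4.0541
k* = 4.0541^(1/0.54) ≈ 13.3577

k* = 13.36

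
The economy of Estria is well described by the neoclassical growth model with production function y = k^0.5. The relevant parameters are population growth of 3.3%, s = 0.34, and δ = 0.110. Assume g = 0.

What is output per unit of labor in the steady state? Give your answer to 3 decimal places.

y* = 2.378

In steady state, investment equals break-even investment: s·k^α = (n + δ)·k.
Dividing both sides by k: k^(1−α) = s / (n + δ).
k^0.5 = 0.34 / (0.033 + 0.110) = 0.34 / 0.143 = 2.3776
k* = 2.3776^(1/0.5) ≈ 5.6530
y* = (k*)^α = 5.6530^0.5 ≈ 2.3776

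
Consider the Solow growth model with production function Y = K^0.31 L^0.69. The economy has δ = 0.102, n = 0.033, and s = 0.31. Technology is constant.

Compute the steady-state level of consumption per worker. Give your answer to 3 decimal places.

c* = 1.002

Steady state requires s·f(k) = (n + δ)·k, i.e. s·k^α = (n + δ)·k.
Rearranging, k^(1−α) = s / (n + δ).
k^0.69 = 0.31 / (0.033 + 0.102) = 0.31 / 0.135 = 2.2963
k* = 2.2963^(1/0.69) ≈ 3.3360
y* = (k*)^α = 3.3360^0.31 ≈ 1.4528
c* = (1 − s)·y* = (1 − 0.31) × 1.4528 ≈ 1.0024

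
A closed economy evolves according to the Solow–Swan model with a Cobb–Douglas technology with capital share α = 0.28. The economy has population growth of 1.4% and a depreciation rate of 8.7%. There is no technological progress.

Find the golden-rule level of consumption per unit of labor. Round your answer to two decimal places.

c_gold ≈ 1.07

At the golden rule, f'(k) = n + δ, so α·k^(α−1) = n + δ and k_gold = (α/(n + δ))^(1/(1−α)).
k_gold = (0.28/0.101)^(1/0.72) = 2.7723^1.3889 ≈ 4.1216
c_gold = f(k_gold) − (n + δ)·k_gold = 1.4867 − 0.101×4.1216 ≈ 1.0704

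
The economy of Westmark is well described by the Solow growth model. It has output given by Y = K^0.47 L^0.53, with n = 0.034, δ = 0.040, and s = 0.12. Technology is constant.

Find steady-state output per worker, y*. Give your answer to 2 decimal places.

At the steady state, Δk = 0, so s·k^α = (n + δ)·k.
Dividing both sides by k: k^(1−α) = s / (n + δ).
k^0.53 = 0.12 / (0.034 + 0.040) = 0.12 / 0.074 = 1.6216
k* = 1.6216^(1/0.53) ≈ 2.4895
y* = (k*)^α = 2.4895^0.47 ≈ 1.5352

y* ≈ 1.54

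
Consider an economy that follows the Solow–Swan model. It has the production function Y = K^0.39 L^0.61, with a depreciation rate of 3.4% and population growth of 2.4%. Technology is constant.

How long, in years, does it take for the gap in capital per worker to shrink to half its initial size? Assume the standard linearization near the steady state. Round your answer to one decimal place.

Near the steady state the convergence rate is λ = (1 − α)(n + δ).
λ = (1 − 0.39) × 0.058 = 0.61 × 0.058 = 0.03538
Half-life = ln 2 / λ = 0.6931 / 0.03538 ≈ 19.59 years

about 19.6 years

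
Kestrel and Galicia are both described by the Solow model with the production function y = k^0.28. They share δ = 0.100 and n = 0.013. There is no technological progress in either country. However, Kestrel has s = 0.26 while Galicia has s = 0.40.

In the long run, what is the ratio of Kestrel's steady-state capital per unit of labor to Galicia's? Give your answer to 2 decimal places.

Steady-state k* = [s/(n + δ)]^(1/(1−α)), so the ratio is [ (s_K/(n + δ)_K) / (s_G/(n + δ)_G) ]^1.3889.
s_K/(n + δ)_K = 0.26/0.113 = 2.3009; s_G/(n + δ)_G = 0.40/0.113 = 3.5398.
Ratio = (2.3009/3.5398)^1.3889 = 0.6500^1.3889 ≈ 0.5497

k*_K / k*_G ≈ 0.55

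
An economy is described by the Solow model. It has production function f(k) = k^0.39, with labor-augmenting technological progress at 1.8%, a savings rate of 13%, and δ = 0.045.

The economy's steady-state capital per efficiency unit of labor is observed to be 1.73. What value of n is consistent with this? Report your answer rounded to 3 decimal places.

n ≈ 0.030

In steady state, investment equals break-even investment: s·k^α = (n + g + δ)·k.
So s / (n + g + δ) = (k*)^(1−α) = 1.73^0.61 = 1.3970.
Therefore n + g + δ = s / 1.3970 = 0.13 / 1.3970 = 0.0931, so n = 0.0931 − 0.063 = 0.0301.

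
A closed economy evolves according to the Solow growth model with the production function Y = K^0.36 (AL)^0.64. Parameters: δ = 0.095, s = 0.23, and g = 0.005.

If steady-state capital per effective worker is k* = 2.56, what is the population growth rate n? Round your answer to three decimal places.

n ≈ 0.026

In steady state, investment equals break-even investment: s·k^α = (n + g + δ)·k.
So s / (n + g + δ) = (k*)^(1−α) = 2.56^0.64 = 1.8250.
Therefore n + g + δ = s / 1.8250 = 0.23 / 1.8250 = 0.1260, so n = 0.1260 − 0.100 = 0.0260.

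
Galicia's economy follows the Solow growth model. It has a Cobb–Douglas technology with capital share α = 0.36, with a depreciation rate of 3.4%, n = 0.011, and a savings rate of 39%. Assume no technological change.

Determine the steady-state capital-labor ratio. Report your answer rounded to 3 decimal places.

k* ≈ 29.201

In steady state, investment equals break-even investment: s·k^α = (n + δ)·k.
Dividing both sides by k: k^(1−α) = s / (n + δ).
k^0.64 = 0.39 / (0.011 + 0.034) = 0.39 / 0.045 = 8.6667
k* = 8.6667^(1/0.64) ≈ 29.2009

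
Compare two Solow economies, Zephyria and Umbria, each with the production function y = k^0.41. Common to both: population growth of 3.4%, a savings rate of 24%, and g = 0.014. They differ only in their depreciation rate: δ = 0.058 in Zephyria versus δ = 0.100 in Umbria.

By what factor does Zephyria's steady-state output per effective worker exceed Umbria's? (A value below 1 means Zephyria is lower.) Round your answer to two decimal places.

ratio ≈ 1.26

Steady-state y* = [s/(n + g + δ)]^(α/(1−α)), so the ratio is [ (s_Z/(n + g + δ)_Z) / (s_U/(n + g + δ)_U) ]^0.6949.
s_Z/(n + g + δ)_Z = 0.24/0.106 = 2.2642; s_U/(n + g + δ)_U = 0.24/0.148 = 1.6216.
Ratio = (2.2642/1.6216)^0.6949 = 1.3963^0.6949 ≈ 1.2611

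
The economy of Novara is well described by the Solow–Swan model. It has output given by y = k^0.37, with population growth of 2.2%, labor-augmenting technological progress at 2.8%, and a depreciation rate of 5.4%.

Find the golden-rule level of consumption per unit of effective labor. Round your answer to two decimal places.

c_gold ≈ 1.33

At the golden rule, f'(k) = n + g + δ, so α·k^(α−1) = n + g + δ and k_gold = (α/(n + g + δ))^(1/(1−α)).
k_gold = (0.37/0.104)^(1/0.63) = 3.5577^1.5873 ≈ 7.4967
c_gold = f(k_gold) − (n + g + δ)·k_gold = 2.1072 − 0.104×7.4967 ≈ 1.3275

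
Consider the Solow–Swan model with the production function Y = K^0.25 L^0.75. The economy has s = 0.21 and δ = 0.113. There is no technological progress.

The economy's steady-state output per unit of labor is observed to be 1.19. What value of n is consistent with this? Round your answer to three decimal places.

Steady state requires s·f(k) = (n + δ)·k, i.e. s·k^α = (n + δ)·k.
Since y* = [s/(n + δ)]^(α/(1−α)), we have s/(n + δ) = (y*)^((1−α)/α) = 1.19^3 = 1.6852.
Therefore n + δ = s / 1.6852 = 0.21 / 1.6852 = 0.1246, so n = 0.1246 − 0.113 = 0.0116.

n ≈ 0.012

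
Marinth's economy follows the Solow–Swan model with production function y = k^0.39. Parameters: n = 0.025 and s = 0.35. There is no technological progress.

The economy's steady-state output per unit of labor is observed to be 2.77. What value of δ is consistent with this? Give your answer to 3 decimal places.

Steady state requires s·f(k) = (n + δ)·k, i.e. s·k^α = (n + δ)·k.
Since y* = [s/(n + δ)]^(α/(1−α)), we have s/(n + δ) = (y*)^((1−α)/α) = 2.77^1.5641 = 4.9213.
Therefore n + δ = s / 4.9213 = 0.35 / 4.9213 = 0.0711, so δ = 0.0711 − 0.025 = 0.0461.

δ ≈ 0.046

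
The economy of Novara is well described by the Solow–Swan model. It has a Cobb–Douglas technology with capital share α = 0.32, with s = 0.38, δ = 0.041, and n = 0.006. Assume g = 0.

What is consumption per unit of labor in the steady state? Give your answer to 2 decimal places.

At the steady state, Δk = 0, so s·k^α = (n + δ)·k.
Dividing both sides by k: k^(1−α) = s / (n + δ).
k^0.68 = 0.38 / (0.006 + 0.041) = 0.38 / 0.047 = 8.0851
k* = 8.0851^(1/0.68) ≈ 21.6188
y* = (k*)^α = 21.6188^0.32 ≈ 2.6739
c* = (1 − s)·y* = (1 − 0.38) × 2.6739 ≈ 1.6578

c* ≈ 1.66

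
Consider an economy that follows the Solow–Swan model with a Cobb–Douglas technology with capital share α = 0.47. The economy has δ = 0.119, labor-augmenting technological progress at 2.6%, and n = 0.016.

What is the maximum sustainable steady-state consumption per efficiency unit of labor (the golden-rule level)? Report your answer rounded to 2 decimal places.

c_gold ≈ 1.37

At the golden rule, f'(k) = n + g + δ, so α·k^(α−1) = n + g + δ and k_gold = (α/(n + g + δ))^(1/(1−α)).
k_gold = (0.47/0.161)^(1/0.53) = 2.9193^1.8868 ≈ 7.5490
c_gold = f(k_gold) − (n + g + δ)·k_gold = 2.5859 − 0.161×7.5490 ≈ 1.3705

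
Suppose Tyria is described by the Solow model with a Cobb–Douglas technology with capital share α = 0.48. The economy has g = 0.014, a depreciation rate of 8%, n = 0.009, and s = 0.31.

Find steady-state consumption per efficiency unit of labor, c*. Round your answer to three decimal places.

At the steady state, Δk = 0, so s·k^α = (n + g + δ)·k.
Rearranging, k^(1−α) = s / (n + g + δ).
k^0.52 = 0.31 / (0.009 + 0.014 + 0.080) = 0.31 / 0.103 = 3.0097
k* = 3.0097^(1/0.52) ≈ 8.3222
y* = (k*)^α = 8.3222^0.48 ≈ 2.7651
c* = (1 − s)·y* = (1 − 0.31) × 2.7651 ≈ 1.9079

c* ≈ 1.908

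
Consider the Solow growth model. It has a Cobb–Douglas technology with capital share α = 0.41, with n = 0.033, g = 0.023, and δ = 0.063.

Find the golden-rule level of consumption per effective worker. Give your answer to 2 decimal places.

At the golden rule, f'(k) = n + g + δ, so α·k^(α−1) = n + g + δ and k_gold = (α/(n + g + δ))^(1/(1−α)).
k_gold = (0.41/0.119)^(1/0.59) = 3.4454^1.6949 ≈ 8.1389
c_gold = f(k_gold) − (n + g + δ)·k_gold = 2.3623 − 0.119×8.1389 ≈ 1.3938

c_gold ≈ 1.39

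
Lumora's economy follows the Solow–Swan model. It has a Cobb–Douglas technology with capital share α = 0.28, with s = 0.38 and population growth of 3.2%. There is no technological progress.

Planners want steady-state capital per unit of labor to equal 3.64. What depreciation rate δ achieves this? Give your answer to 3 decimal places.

Steady state requires s·f(k) = (n + δ)·k, i.e. s·k^α = (n + δ)·k.
So s / (n + δ) = (k*)^(1−α) = 3.64^0.72 = 2.5351.
Therefore n + δ = s / 2.5351 = 0.38 / 2.5351 = 0.1499, so δ = 0.1499 − 0.032 = 0.1179.

δ ≈ 0.118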